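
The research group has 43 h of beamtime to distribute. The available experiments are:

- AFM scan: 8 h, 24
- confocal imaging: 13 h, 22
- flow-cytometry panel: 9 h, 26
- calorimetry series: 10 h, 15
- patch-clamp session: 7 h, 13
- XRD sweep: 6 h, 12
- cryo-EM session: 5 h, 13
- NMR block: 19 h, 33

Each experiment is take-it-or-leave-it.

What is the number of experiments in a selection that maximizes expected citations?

The maximum expected citations within 43 h is 98.
AFM scan + confocal imaging + flow-cytometry panel + patch-clamp session + cryo-EM session hits 98 at 42 h.
Every optimal selection uses 5 experiments.

5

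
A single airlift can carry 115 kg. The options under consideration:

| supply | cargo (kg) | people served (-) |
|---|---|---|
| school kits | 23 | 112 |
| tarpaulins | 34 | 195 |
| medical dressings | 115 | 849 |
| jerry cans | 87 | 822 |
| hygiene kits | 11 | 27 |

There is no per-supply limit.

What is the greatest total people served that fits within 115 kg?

934

Density check — jerry cans 9.45, medical dressings 7.38, tarpaulins 5.74 are the best per kg.
Taking school kits + jerry cans: 110 kg used, 934 in people served.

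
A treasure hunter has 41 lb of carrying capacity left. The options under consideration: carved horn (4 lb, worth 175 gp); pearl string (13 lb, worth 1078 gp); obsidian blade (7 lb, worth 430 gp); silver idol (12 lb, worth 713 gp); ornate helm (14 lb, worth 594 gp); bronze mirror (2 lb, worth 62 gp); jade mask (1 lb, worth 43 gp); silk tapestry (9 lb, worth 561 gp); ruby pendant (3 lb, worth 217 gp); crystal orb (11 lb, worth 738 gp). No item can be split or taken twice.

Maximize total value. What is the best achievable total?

Density check — pearl string 82.92, ruby pendant 72.33, crystal orb 67.09, silk tapestry 62.33 are the best per lb.
Taking the top-ratio items first gives carved horn + pearl string + jade mask + silk tapestry + ruby pendant + crystal orb for 2812 (41 lb).
Dropping carved horn and ruby pendant frees 7 lb; slotting in obsidian blade (7 lb) lifts the total to 2850 at 41 lb.

2850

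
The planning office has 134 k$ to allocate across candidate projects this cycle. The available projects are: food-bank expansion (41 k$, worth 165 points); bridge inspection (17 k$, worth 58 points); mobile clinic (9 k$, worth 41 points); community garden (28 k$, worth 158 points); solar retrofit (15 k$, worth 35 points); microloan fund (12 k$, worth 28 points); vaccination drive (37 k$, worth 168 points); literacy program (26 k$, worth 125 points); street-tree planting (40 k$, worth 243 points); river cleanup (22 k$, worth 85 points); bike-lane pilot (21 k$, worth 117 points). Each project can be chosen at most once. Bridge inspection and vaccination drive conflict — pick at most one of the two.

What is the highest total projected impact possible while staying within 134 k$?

By projected impact per k$: street-tree planting 6.08, community garden 5.64, bike-lane pilot 5.57, literacy program 4.81 lead.
A density-first pass picks mobile clinic + community garden + literacy program + street-tree planting + bike-lane pilot — 684 at 124 k$.
The 9 k$ tied up in mobile clinic is better spent on bridge inspection — total rises to 701 (132 k$).

701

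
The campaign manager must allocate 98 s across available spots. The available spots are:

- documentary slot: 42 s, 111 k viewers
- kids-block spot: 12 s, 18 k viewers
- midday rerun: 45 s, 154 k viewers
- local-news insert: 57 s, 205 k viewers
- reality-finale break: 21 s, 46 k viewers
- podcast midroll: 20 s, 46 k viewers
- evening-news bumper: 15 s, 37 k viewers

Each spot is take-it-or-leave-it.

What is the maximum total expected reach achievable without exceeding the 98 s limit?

297

By expected reach per s: local-news insert 3.60, midday rerun 3.42, documentary slot 2.64, evening-news bumper 2.47 lead.
Taking the top-ratio spots first gives local-news insert + podcast midroll + evening-news bumper for 288 (92 s).
Dropping evening-news bumper frees 15 s; slotting in reality-finale break (21 s) lifts the total to 297 at 98 s.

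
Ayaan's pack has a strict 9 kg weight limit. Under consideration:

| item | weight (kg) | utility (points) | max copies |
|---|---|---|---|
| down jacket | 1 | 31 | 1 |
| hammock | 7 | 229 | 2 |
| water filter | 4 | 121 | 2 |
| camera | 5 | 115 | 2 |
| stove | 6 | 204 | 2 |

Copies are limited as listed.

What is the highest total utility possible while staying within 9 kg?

273

By utility per kg: stove 34.00, hammock 32.71, down jacket 31.00 lead.
The ratio heuristic lands on down jacket + stove (235) but leaves 2 kg idle.
The 6 kg tied up in stove is better spent on 2×water filter — total rises to 273 (9 kg).
Nothing else within 9 kg beats 273.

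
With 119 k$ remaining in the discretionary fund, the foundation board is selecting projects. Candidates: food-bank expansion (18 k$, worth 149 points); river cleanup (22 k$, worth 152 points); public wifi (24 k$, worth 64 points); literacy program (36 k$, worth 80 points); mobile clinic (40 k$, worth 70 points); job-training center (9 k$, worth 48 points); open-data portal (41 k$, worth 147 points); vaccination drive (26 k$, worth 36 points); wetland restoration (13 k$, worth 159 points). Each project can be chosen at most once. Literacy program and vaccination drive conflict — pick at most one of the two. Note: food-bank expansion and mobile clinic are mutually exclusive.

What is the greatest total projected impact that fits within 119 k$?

Taking the top-ratio projects first gives food-bank expansion + river cleanup + job-training center + open-data portal + wetland restoration for 655 (103 k$).
Dropping job-training center frees 9 k$; slotting in public wifi (24 k$) lifts the total to 671 at 118 k$.
Every other selection either busts 119 k$ or breaks a pairing rule or fails to beat 671.

671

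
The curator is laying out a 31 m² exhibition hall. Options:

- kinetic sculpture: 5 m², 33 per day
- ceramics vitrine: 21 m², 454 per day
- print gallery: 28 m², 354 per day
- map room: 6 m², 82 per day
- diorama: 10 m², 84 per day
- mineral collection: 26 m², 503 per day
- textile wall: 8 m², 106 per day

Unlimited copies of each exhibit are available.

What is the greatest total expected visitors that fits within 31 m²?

A density-first pass picks ceramics vitrine + map room — 536 at 27 m².
The 6 m² tied up in map room is better spent on textile wall — total rises to 560 (29 m²).
No other feasible combination exceeds 560.

560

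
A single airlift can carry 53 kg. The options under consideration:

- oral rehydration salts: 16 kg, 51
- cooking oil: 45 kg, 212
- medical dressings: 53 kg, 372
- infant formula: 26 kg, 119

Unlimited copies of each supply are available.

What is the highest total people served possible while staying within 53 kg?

Medical dressings uses 53 of the 53 kg and totals 372.
That's the maximum — no swap from here does better than 372.

372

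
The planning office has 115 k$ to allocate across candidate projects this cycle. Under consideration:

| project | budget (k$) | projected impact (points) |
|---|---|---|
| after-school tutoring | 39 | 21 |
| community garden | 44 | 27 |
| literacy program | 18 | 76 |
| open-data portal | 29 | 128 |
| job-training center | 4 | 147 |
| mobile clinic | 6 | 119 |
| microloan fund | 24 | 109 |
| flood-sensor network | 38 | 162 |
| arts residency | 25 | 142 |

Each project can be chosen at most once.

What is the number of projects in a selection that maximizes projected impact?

6

The maximum projected impact within 115 k$ is 755.
For example literacy program + job-training center + mobile clinic + microloan fund + flood-sensor network + arts residency achieves it, using 115 k$.
Any selection reaching 755 contains exactly 6 projects.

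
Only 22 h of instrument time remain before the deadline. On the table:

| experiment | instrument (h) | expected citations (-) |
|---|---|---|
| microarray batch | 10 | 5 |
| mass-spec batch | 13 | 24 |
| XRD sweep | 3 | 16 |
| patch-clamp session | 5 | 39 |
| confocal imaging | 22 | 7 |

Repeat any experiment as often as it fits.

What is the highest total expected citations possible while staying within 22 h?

Ranking by ratio (expected citations/h): patch-clamp session 7.80, XRD sweep 5.33, mass-spec batch 1.85.
Taking 4×patch-clamp session: 20 h used, 156 in expected citations.

156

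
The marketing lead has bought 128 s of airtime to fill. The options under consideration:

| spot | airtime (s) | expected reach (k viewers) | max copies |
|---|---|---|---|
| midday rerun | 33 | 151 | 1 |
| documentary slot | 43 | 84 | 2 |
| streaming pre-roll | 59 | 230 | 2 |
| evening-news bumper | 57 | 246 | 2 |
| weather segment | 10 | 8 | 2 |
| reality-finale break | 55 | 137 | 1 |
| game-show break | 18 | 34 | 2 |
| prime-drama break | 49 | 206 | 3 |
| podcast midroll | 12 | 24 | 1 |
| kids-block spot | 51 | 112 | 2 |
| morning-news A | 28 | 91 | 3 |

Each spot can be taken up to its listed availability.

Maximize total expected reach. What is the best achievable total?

516

By expected reach per s: midday rerun 4.58, evening-news bumper 4.32, prime-drama break 4.20, streaming pre-roll 3.90 lead.
A density-first pass picks midday rerun + evening-news bumper + weather segment + morning-news A — 496 at 128 s.
But 2×evening-news bumper + podcast midroll fits in 126 s and reaches 516.
That's the maximum — no swap from here does better than 516.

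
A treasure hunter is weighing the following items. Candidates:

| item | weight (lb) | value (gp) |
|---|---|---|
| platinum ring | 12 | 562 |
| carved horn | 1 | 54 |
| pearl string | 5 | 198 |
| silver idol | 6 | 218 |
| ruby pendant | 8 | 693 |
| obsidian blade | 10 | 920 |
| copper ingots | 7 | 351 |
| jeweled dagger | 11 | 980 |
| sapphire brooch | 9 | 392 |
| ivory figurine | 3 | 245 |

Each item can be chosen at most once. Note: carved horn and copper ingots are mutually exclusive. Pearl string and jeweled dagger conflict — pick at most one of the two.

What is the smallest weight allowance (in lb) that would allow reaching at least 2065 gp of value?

Look for the lowest-weight combination reaching 2065.
obsidian blade + jeweled dagger + ivory figurine: 2145 value at 24 lb.
Below 24 lb the best achievable stays under 2065.

24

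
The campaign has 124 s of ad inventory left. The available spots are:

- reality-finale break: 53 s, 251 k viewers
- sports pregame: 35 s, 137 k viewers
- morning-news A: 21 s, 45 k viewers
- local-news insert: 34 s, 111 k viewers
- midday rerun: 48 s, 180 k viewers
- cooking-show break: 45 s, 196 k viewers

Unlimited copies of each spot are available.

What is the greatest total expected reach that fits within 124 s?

Ranking by ratio (expected reach/s): reality-finale break 4.74, cooking-show break 4.36, sports pregame 3.91.
Greedy by ratio would take 2×reality-finale break: 106 s used, total 502.
The 53 s tied up in reality-finale break is better spent on 2×sports pregame — total rises to 525 (123 s).
That's the maximum — no swap from here does better than 525.

525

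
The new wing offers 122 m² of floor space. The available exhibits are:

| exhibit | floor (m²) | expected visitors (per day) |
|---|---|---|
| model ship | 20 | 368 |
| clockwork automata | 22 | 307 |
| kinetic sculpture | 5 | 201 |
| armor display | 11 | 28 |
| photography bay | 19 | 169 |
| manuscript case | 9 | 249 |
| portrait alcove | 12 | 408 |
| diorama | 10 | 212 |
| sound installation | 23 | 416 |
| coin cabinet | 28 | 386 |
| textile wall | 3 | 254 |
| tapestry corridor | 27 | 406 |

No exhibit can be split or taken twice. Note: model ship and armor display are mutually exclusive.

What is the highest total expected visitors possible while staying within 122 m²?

2609

Ranking by ratio (expected visitors/m²): textile wall 84.67, kinetic sculpture 40.20, portrait alcove 34.00, manuscript case 27.67.
Model ship + clockwork automata + kinetic sculpture + manuscript case + portrait alcove + sound installation + textile wall + tapestry corridor uses 121 of the 122 m² and totals 2609.
No other feasible combination exceeds 2609.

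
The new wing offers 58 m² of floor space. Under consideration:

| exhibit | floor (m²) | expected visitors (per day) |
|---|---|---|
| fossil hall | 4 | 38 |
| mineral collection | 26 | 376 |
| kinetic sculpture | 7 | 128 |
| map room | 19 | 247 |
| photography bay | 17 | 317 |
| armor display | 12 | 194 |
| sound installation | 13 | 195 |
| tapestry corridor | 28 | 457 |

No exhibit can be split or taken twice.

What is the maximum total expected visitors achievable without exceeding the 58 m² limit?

969

By expected visitors per m²: photography bay 18.65, kinetic sculpture 18.29, tapestry corridor 16.32 lead.
Filling by ratio: fossil hall + kinetic sculpture + photography bay + tapestry corridor for 940, with 2 m² left unused.
Replace fossil hall and kinetic sculpture with sound installation: the trade gains 29 net, giving 969 at 58 m².
An exhaustive check of the 256 subsets confirms 969.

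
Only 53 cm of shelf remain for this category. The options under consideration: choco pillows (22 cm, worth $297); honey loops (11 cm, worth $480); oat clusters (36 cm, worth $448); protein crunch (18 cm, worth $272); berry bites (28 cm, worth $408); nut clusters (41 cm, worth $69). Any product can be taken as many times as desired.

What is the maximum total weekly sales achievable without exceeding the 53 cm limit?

By weekly sales per cm: honey loops 43.64, protein crunch 15.11, berry bites 14.57 lead.
The ratio ordering already packs tightly: 4×honey loops, 44 cm, 1920.
Every other selection either busts 53 cm or fails to beat 1920.

1920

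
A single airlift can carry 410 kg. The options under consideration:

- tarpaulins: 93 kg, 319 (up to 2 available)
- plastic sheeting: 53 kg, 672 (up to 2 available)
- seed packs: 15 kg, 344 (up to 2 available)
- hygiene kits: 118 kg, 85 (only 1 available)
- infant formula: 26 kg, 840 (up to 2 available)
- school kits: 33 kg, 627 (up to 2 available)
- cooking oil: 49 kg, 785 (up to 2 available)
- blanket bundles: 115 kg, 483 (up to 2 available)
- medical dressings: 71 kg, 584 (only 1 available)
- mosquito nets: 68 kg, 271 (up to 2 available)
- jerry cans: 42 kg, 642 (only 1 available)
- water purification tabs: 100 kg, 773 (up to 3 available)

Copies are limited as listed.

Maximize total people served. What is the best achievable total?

7178

By people served per kg: infant formula 32.31, seed packs 22.93, school kits 19.00 lead.
Best packing: 2×plastic sheeting + 2×seed packs + 2×infant formula + 2×school kits + 2×cooking oil + jerry cans — 394 kg, 7178 total.
No other feasible combination exceeds 7178.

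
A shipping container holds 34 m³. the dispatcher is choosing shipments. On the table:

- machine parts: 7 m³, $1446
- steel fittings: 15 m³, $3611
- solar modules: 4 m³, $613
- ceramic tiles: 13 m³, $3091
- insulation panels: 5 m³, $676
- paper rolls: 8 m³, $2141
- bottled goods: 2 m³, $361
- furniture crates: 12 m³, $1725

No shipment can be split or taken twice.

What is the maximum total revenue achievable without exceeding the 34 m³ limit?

7811

Density check — paper rolls 267.62, steel fittings 240.73, ceramic tiles 237.77, machine parts 206.57 are the best per m³.
The ratio heuristic lands on machine parts + steel fittings + paper rolls + bottled goods (7559) but leaves 2 m³ idle.
The 2 m³ tied up in bottled goods is better spent on solar modules — total rises to 7811 (34 m³).
An exhaustive check of the 256 subsets confirms 7811.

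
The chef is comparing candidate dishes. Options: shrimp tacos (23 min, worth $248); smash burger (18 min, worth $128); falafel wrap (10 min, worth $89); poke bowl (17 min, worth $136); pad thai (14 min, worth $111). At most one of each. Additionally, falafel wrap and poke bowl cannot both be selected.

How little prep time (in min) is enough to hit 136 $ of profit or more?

17

Need the lightest bundle worth ≥ 136.
poke bowl: 136 profit at 17 min.
Below 17 min the best achievable stays under 136.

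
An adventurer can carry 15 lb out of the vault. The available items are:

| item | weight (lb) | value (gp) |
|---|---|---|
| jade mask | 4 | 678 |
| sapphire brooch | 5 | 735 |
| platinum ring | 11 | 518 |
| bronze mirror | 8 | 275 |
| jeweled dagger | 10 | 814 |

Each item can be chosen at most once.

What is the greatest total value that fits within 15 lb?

1549

Filling by ratio: jade mask + sapphire brooch for 1413, with 6 lb left unused.
Dropping jade mask frees 4 lb; slotting in jeweled dagger (10 lb) lifts the total to 1549 at 15 lb.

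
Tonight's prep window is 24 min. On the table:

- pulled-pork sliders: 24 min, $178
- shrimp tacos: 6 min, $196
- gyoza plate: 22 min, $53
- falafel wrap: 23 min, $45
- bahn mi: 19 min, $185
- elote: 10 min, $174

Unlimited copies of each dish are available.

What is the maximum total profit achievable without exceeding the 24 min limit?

784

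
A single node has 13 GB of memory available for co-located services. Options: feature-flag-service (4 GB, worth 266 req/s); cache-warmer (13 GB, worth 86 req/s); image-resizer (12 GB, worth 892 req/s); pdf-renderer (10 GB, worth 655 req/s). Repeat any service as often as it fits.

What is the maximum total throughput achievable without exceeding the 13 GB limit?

892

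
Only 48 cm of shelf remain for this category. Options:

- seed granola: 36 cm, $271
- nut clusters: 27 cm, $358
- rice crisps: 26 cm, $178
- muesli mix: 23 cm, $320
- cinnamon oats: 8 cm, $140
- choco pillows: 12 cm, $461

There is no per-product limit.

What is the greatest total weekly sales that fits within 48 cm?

1844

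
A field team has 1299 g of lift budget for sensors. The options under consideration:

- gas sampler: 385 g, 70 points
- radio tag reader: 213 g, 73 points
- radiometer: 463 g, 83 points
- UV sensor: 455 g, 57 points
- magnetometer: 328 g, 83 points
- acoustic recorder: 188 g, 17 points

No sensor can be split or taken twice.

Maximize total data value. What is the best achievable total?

Ranking by ratio (data value/g): radio tag reader 0.34, magnetometer 0.25, gas sampler 0.18, radiometer 0.18.
Filling by ratio: gas sampler + radio tag reader + magnetometer + acoustic recorder for 243, with 185 g left unused.
Dropping gas sampler frees 385 g; slotting in radiometer (463 g) lifts the total to 256 at 1192 g.

256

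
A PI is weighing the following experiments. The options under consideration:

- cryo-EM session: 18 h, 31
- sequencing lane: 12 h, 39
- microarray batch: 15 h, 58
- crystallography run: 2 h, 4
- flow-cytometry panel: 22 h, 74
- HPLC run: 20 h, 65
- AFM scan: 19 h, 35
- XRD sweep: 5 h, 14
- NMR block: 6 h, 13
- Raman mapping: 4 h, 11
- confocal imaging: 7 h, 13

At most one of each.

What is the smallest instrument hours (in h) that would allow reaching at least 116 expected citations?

35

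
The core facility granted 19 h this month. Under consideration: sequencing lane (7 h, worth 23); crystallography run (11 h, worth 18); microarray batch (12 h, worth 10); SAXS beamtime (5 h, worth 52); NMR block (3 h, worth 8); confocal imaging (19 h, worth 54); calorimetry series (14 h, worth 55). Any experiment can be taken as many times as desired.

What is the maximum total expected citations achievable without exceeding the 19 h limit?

164

3×SAXS beamtime + NMR block uses 18 of the 19 h and totals 164.
That's the maximum — no swap from here does better than 164.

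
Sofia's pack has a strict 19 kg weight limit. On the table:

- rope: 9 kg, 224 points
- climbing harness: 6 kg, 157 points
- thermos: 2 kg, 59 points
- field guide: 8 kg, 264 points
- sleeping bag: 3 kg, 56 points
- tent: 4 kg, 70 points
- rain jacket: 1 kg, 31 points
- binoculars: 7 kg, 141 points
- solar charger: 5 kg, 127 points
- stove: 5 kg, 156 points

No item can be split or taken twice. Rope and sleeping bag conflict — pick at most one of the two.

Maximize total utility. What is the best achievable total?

578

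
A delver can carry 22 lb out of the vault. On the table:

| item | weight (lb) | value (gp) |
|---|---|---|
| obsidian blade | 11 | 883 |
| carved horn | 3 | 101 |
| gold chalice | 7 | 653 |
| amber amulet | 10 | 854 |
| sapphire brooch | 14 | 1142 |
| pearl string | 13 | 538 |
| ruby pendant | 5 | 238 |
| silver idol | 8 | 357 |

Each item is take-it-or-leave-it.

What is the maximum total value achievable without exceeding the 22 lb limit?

1795

Greedy by ratio would take gold chalice + amber amulet + ruby pendant: 22 lb used, total 1745.
Dropping amber amulet and ruby pendant frees 15 lb; slotting in sapphire brooch (14 lb) lifts the total to 1795 at 21 lb.
Nothing else within 22 lb beats 1795.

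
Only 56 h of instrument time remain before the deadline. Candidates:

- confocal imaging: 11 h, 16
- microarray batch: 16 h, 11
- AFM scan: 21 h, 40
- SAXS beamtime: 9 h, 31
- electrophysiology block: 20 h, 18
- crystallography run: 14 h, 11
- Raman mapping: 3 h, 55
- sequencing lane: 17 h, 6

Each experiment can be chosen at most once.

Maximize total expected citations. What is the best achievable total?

144

Filling by ratio: confocal imaging + AFM scan + SAXS beamtime + Raman mapping for 142, with 12 h left unused.
Dropping confocal imaging frees 11 h; slotting in electrophysiology block (20 h) lifts the total to 144 at 53 h.
Runner-up confocal imaging + AFM scan + SAXS beamtime + Raman mapping tops out at 142.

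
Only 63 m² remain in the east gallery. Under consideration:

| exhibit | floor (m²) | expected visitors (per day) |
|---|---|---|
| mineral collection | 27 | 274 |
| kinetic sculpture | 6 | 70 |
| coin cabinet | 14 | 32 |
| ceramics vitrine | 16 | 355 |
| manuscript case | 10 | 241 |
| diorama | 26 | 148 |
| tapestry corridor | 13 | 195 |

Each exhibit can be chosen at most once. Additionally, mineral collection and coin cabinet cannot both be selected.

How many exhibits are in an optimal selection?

4

The maximum expected visitors within 63 m² is 940.
One optimal bundle: mineral collection + kinetic sculpture + ceramics vitrine + manuscript case (59 m²).
Any selection reaching 940 contains exactly 4 exhibits.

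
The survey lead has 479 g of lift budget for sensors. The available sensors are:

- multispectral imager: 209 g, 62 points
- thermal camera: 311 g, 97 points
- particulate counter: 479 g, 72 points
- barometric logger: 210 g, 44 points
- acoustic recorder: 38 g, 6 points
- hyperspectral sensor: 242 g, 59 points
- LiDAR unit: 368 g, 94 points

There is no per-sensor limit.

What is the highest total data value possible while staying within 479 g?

130

Density check — thermal camera 0.31, multispectral imager 0.30, LiDAR unit 0.26, hyperspectral sensor 0.24 are the best per g.
The ratio heuristic lands on thermal camera + 4×acoustic recorder (121) but leaves 16 g idle.
The 425 g tied up in thermal camera and 3×acoustic recorder is better spent on 2×multispectral imager — total rises to 130 (456 g).
Nothing else within 479 g beats 130.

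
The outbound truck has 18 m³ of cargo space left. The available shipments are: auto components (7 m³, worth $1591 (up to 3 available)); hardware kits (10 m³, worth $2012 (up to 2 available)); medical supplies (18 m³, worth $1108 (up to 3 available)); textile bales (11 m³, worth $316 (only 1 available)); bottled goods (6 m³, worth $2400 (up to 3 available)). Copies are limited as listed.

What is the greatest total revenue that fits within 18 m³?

The ratio ordering already packs tightly: 3×bottled goods, 18 m³, 7200.

7200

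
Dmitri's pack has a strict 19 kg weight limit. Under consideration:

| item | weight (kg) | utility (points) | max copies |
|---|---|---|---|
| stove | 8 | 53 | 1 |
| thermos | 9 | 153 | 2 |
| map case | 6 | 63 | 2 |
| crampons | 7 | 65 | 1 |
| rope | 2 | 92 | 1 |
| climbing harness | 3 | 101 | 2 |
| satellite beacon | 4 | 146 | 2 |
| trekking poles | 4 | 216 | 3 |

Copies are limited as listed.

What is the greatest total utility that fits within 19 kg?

895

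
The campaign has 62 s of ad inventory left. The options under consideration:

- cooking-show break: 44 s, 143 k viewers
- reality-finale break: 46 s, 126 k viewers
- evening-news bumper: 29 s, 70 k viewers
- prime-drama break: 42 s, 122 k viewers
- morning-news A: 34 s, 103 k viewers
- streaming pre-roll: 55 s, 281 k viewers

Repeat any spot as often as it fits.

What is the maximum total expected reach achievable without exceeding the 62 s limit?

Best packing: streaming pre-roll — 55 s, 281 total.
Nothing else within 62 s beats 281.

281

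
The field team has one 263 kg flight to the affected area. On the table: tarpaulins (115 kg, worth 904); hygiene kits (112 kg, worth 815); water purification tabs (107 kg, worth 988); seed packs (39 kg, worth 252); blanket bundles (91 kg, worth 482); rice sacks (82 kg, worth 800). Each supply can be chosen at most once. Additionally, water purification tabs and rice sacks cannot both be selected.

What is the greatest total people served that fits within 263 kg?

2144

Taking tarpaulins + water purification tabs + seed packs: 261 kg used, 2144 in people served.
Runner-up hygiene kits + water purification tabs + seed packs tops out at 2055.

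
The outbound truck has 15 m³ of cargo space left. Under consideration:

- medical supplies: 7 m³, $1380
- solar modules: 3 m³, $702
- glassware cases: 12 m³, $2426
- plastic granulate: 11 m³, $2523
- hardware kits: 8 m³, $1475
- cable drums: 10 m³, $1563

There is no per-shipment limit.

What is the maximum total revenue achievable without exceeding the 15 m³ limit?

The ratio ordering already packs tightly: 5×solar modules, 15 m³, 3510.
Nothing else within 15 m³ beats 3510.

3510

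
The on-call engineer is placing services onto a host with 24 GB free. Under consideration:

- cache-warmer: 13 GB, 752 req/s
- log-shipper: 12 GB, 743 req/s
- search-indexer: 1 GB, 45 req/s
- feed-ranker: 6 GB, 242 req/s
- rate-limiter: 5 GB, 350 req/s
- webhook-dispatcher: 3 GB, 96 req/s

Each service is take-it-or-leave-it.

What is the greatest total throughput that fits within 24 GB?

1380

Taking log-shipper + search-indexer + feed-ranker + rate-limiter: 24 GB used, 1380 in throughput.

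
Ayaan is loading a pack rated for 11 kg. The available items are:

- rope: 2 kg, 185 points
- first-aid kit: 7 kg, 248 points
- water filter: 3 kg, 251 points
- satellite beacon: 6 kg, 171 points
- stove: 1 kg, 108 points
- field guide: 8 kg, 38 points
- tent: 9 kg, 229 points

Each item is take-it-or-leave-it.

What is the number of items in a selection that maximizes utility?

Optimal total is 607.
One optimal bundle: rope + water filter + satellite beacon (11 kg).
All optima have 3 items.

3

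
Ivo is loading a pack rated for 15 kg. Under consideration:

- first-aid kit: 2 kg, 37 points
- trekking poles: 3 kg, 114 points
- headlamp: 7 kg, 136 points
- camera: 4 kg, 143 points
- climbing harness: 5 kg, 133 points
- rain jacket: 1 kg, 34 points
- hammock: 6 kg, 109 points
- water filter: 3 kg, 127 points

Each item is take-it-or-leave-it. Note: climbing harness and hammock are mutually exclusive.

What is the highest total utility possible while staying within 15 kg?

517

Ranking by ratio (utility/kg): water filter 42.33, trekking poles 38.00, camera 35.75, rain jacket 34.00.
Filling by ratio: first-aid kit + trekking poles + camera + rain jacket + water filter for 455, with 2 kg left unused.
Replace first-aid kit and rain jacket with climbing harness: the trade gains 62 net, giving 517 at 15 kg.
Runner-up first-aid kit + camera + climbing harness + rain jacket + water filter tops out at 474.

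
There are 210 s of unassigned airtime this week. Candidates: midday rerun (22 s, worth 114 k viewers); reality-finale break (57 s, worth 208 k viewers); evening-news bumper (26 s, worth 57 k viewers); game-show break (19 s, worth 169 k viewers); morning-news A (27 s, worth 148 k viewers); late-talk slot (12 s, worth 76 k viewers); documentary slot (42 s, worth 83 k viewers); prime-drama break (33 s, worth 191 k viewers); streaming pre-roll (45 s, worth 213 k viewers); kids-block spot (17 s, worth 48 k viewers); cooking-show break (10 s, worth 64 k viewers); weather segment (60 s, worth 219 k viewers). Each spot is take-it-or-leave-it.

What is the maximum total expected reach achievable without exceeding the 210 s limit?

1080

Filling by ratio: midday rerun + game-show break + morning-news A + late-talk slot + prime-drama break + streaming pre-roll + kids-block spot + cooking-show break for 1023, with 25 s left unused.
Dropping midday rerun and kids-block spot frees 39 s; slotting in weather segment (60 s) lifts the total to 1080 at 206 s.
An exhaustive check of the 4096 subsets confirms 1080.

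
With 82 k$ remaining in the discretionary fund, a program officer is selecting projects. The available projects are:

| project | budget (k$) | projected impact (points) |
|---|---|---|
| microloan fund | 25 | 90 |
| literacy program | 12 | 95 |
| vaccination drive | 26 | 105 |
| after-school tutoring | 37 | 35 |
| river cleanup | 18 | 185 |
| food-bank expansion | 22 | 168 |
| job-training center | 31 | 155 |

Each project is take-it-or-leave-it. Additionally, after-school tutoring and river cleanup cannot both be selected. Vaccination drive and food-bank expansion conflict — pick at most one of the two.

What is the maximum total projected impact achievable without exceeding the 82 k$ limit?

Density check — river cleanup 10.28, literacy program 7.92, food-bank expansion 7.64, job-training center 5.00 are the best per k$.
Microloan fund + literacy program + river cleanup + food-bank expansion uses 77 of the 82 k$ and totals 538.
The closest alternative, river cleanup + food-bank expansion + job-training center, reaches only 508.

538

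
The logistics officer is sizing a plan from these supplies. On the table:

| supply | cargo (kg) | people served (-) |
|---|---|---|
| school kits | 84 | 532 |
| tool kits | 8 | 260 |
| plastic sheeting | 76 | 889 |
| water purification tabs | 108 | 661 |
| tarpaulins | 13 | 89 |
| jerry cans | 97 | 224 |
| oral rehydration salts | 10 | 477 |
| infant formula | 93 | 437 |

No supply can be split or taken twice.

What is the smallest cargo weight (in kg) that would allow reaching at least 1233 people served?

86

Look for the lowest-cargo combination reaching 1233.
plastic sheeting + oral rehydration salts reaches 1366 using 86 kg.
No combination under 86 kg hits 1233.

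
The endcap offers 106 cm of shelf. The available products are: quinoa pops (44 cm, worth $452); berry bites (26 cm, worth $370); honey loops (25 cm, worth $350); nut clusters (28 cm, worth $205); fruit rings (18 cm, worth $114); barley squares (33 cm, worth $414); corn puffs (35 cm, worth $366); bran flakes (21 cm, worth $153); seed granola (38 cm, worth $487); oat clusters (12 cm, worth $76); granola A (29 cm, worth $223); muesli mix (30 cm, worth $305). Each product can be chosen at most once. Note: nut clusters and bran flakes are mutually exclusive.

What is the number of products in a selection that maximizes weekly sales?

4

Best achievable weekly sales is 1287.
One optimal bundle: berry bites + honey loops + barley squares + bran flakes (105 cm).
All optima have 4 products.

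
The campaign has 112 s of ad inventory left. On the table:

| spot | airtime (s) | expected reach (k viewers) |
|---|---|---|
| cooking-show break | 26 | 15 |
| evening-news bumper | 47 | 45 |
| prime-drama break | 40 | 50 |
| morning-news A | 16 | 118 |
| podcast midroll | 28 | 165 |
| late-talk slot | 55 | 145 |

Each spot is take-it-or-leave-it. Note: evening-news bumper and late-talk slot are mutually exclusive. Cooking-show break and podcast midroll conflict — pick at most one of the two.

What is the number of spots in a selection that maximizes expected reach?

Best achievable expected reach is 428.
One optimal bundle: morning-news A + podcast midroll + late-talk slot (99 s).
Every optimal selection uses 3 spots.

3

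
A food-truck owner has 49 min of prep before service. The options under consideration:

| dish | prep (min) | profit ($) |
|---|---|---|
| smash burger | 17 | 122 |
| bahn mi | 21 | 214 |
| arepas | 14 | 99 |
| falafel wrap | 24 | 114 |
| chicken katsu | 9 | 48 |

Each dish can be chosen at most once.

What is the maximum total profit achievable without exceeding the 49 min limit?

By profit per min: bahn mi 10.19, smash burger 7.18, arepas 7.07, chicken katsu 5.33 lead.
The ratio ordering already packs tightly: smash burger + bahn mi + chicken katsu, 47 min, 384.
Runner-up bahn mi + arepas + chicken katsu tops out at 361.

384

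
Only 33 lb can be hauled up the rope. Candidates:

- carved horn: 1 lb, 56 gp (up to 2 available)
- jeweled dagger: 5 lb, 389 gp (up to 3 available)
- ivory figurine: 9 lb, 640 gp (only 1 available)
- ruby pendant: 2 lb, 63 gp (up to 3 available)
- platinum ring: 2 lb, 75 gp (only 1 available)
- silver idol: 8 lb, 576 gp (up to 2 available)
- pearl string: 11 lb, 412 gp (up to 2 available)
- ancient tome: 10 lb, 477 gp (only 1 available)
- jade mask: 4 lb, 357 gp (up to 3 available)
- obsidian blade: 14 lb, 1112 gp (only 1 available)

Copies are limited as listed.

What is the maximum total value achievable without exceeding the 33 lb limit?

2684

2×carved horn + jeweled dagger + 3×jade mask + obsidian blade uses 33 of the 33 lb and totals 2684.
That's the maximum — no swap from here does better than 2684.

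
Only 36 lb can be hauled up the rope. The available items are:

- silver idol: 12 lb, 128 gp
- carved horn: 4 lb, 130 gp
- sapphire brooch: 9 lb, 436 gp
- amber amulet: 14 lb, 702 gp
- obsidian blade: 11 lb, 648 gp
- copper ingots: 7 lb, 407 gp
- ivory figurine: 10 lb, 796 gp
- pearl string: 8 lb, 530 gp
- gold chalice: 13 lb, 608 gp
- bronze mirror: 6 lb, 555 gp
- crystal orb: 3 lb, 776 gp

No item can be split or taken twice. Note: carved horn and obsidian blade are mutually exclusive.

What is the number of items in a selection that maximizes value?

Best achievable value is 3093.
One optimal bundle: sapphire brooch + ivory figurine + pearl string + bronze mirror + crystal orb (36 lb).
Any selection reaching 3093 contains exactly 5 items.

5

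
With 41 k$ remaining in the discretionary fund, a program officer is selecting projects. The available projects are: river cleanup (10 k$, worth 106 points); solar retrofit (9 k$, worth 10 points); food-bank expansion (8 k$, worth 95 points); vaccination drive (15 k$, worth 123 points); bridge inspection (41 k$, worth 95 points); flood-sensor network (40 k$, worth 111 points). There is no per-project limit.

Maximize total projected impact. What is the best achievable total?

5×food-bank expansion uses 40 of the 41 k$ and totals 475.
That's the maximum — no swap from here does better than 475.

475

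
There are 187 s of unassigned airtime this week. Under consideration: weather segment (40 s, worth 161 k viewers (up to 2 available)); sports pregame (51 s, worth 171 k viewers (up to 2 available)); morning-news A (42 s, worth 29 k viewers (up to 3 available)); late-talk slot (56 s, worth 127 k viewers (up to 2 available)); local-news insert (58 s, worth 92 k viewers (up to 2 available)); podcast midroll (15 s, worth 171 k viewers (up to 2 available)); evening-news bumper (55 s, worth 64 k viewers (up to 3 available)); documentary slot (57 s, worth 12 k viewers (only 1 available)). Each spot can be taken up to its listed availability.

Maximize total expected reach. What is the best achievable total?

845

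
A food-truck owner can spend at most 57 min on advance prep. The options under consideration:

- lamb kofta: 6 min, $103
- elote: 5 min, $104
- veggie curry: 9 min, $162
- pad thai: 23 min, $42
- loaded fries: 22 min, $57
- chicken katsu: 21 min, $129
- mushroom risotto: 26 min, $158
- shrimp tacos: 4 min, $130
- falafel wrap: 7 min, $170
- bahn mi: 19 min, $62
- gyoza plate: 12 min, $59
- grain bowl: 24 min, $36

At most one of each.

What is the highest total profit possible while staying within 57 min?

827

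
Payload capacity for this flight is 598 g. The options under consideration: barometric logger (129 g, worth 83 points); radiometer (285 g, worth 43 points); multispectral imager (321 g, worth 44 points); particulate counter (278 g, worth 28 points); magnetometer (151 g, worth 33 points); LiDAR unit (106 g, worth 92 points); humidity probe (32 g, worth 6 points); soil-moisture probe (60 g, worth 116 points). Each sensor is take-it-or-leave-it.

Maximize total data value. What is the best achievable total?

334

By data value per g: soil-moisture probe 1.93, LiDAR unit 0.87, barometric logger 0.64, magnetometer 0.22 lead.
Greedy by ratio would take barometric logger + magnetometer + LiDAR unit + humidity probe + soil-moisture probe: 478 g used, total 330.
The 183 g tied up in magnetometer and humidity probe is better spent on radiometer — total rises to 334 (580 g).
Runner-up barometric logger + magnetometer + LiDAR unit + humidity probe + soil-moisture probe tops out at 330.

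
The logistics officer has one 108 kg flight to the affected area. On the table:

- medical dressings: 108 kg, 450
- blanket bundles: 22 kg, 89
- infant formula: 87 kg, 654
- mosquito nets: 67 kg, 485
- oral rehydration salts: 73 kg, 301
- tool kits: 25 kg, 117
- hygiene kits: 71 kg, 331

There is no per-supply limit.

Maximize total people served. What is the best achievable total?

654

Infant formula uses 87 of the 108 kg and totals 654.
No other feasible combination exceeds 654.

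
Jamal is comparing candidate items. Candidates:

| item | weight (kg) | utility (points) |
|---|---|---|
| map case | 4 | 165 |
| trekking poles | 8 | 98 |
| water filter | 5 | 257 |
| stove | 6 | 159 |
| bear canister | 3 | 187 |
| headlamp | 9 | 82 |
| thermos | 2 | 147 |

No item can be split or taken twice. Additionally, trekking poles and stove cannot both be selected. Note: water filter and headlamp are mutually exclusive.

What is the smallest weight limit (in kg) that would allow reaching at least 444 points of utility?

Minimise kg subject to total utility ≥ 444.
water filter + bear canister reaches 444 using 8 kg.
Any bundle with less than 8 kg falls short of 444.

8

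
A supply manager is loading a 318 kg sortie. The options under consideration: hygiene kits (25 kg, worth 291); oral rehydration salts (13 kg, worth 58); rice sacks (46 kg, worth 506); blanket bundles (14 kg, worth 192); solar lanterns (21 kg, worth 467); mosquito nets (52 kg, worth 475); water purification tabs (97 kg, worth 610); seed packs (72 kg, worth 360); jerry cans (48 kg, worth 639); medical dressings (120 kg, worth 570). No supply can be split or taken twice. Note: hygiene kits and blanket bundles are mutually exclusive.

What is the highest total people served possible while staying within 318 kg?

Density check — solar lanterns 22.24, blanket bundles 13.71, jerry cans 13.31, hygiene kits 11.64 are the best per kg.
Hygiene kits + oral rehydration salts + rice sacks + solar lanterns + mosquito nets + water purification tabs + jerry cans uses 302 of the 318 kg and totals 3046.
That's the maximum — no feasible swap from here does better than 3046.

3046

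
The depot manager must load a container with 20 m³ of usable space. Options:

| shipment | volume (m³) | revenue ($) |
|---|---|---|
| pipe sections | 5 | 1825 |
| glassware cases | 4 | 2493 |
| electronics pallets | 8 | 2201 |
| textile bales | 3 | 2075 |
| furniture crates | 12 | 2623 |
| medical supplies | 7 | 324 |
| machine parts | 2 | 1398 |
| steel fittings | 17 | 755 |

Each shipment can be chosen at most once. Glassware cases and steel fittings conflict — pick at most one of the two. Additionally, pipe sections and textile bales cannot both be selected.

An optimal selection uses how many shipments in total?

Optimal total is 8167.
glassware cases + electronics pallets + textile bales + machine parts hits 8167 at 17 m³.
All optima have 4 shipments.

4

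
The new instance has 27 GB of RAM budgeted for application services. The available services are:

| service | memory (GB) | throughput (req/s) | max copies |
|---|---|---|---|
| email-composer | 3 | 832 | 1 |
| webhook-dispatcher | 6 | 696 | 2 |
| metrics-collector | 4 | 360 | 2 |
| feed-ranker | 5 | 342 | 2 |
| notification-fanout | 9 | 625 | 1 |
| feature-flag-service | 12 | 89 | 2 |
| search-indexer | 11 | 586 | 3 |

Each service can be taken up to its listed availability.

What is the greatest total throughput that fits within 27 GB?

2944

Email-composer + 2×webhook-dispatcher + 2×metrics-collector uses 23 of the 27 GB and totals 2944.
That's the maximum — no swap from here does better than 2944.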